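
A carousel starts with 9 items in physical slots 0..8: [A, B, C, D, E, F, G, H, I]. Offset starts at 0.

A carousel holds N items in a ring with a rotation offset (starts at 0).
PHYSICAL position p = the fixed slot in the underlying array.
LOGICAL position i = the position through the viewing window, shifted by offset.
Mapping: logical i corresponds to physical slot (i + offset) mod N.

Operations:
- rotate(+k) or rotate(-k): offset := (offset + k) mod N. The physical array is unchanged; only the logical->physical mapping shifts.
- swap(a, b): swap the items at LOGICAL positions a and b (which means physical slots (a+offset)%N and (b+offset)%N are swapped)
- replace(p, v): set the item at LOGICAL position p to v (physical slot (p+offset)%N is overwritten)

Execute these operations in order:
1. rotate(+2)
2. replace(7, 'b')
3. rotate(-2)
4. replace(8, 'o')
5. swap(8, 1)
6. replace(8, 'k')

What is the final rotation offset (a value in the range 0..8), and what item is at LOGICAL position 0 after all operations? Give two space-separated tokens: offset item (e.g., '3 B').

After op 1 (rotate(+2)): offset=2, physical=[A,B,C,D,E,F,G,H,I], logical=[C,D,E,F,G,H,I,A,B]
After op 2 (replace(7, 'b')): offset=2, physical=[b,B,C,D,E,F,G,H,I], logical=[C,D,E,F,G,H,I,b,B]
After op 3 (rotate(-2)): offset=0, physical=[b,B,C,D,E,F,G,H,I], logical=[b,B,C,D,E,F,G,H,I]
After op 4 (replace(8, 'o')): offset=0, physical=[b,B,C,D,E,F,G,H,o], logical=[b,B,C,D,E,F,G,H,o]
After op 5 (swap(8, 1)): offset=0, physical=[b,o,C,D,E,F,G,H,B], logical=[b,o,C,D,E,F,G,H,B]
After op 6 (replace(8, 'k')): offset=0, physical=[b,o,C,D,E,F,G,H,k], logical=[b,o,C,D,E,F,G,H,k]

Answer: 0 b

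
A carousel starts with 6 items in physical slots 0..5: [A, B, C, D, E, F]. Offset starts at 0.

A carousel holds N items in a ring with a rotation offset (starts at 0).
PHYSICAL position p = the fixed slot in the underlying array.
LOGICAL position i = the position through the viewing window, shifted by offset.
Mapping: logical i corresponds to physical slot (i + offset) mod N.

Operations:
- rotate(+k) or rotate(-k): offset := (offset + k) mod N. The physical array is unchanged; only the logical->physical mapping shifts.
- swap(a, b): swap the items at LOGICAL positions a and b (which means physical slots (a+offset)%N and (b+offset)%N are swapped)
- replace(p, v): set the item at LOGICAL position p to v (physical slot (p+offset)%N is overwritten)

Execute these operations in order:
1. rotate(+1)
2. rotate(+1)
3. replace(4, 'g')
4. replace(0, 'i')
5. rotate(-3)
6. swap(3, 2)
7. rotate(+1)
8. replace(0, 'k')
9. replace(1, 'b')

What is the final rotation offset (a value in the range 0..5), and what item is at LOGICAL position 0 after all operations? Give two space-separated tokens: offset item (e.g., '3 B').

After op 1 (rotate(+1)): offset=1, physical=[A,B,C,D,E,F], logical=[B,C,D,E,F,A]
After op 2 (rotate(+1)): offset=2, physical=[A,B,C,D,E,F], logical=[C,D,E,F,A,B]
After op 3 (replace(4, 'g')): offset=2, physical=[g,B,C,D,E,F], logical=[C,D,E,F,g,B]
After op 4 (replace(0, 'i')): offset=2, physical=[g,B,i,D,E,F], logical=[i,D,E,F,g,B]
After op 5 (rotate(-3)): offset=5, physical=[g,B,i,D,E,F], logical=[F,g,B,i,D,E]
After op 6 (swap(3, 2)): offset=5, physical=[g,i,B,D,E,F], logical=[F,g,i,B,D,E]
After op 7 (rotate(+1)): offset=0, physical=[g,i,B,D,E,F], logical=[g,i,B,D,E,F]
After op 8 (replace(0, 'k')): offset=0, physical=[k,i,B,D,E,F], logical=[k,i,B,D,E,F]
After op 9 (replace(1, 'b')): offset=0, physical=[k,b,B,D,E,F], logical=[k,b,B,D,E,F]

Answer: 0 k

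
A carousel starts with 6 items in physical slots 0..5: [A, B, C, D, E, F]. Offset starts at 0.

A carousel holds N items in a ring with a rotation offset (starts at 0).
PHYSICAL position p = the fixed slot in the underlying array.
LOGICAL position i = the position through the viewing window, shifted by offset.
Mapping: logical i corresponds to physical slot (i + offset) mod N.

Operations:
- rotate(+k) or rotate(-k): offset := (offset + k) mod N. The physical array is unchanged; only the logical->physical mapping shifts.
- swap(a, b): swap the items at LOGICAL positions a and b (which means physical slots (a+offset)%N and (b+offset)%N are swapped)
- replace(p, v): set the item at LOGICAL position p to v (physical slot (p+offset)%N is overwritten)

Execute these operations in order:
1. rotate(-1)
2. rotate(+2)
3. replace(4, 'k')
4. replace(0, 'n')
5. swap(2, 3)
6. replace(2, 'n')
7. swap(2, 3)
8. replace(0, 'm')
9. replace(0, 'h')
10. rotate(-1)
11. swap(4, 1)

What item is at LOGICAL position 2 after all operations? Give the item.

After op 1 (rotate(-1)): offset=5, physical=[A,B,C,D,E,F], logical=[F,A,B,C,D,E]
After op 2 (rotate(+2)): offset=1, physical=[A,B,C,D,E,F], logical=[B,C,D,E,F,A]
After op 3 (replace(4, 'k')): offset=1, physical=[A,B,C,D,E,k], logical=[B,C,D,E,k,A]
After op 4 (replace(0, 'n')): offset=1, physical=[A,n,C,D,E,k], logical=[n,C,D,E,k,A]
After op 5 (swap(2, 3)): offset=1, physical=[A,n,C,E,D,k], logical=[n,C,E,D,k,A]
After op 6 (replace(2, 'n')): offset=1, physical=[A,n,C,n,D,k], logical=[n,C,n,D,k,A]
After op 7 (swap(2, 3)): offset=1, physical=[A,n,C,D,n,k], logical=[n,C,D,n,k,A]
After op 8 (replace(0, 'm')): offset=1, physical=[A,m,C,D,n,k], logical=[m,C,D,n,k,A]
After op 9 (replace(0, 'h')): offset=1, physical=[A,h,C,D,n,k], logical=[h,C,D,n,k,A]
After op 10 (rotate(-1)): offset=0, physical=[A,h,C,D,n,k], logical=[A,h,C,D,n,k]
After op 11 (swap(4, 1)): offset=0, physical=[A,n,C,D,h,k], logical=[A,n,C,D,h,k]

Answer: C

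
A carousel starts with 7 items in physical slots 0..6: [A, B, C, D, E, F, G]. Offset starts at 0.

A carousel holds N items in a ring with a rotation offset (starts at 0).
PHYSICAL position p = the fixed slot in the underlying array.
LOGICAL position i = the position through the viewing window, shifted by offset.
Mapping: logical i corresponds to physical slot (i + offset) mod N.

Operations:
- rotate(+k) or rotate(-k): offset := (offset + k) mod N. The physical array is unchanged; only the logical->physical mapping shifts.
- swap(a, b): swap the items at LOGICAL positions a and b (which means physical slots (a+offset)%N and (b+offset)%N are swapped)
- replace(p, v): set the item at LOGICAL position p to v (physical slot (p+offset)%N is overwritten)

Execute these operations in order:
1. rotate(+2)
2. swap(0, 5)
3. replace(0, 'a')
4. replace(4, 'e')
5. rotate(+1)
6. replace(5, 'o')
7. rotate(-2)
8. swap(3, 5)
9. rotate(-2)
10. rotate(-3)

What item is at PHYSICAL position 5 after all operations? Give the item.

After op 1 (rotate(+2)): offset=2, physical=[A,B,C,D,E,F,G], logical=[C,D,E,F,G,A,B]
After op 2 (swap(0, 5)): offset=2, physical=[C,B,A,D,E,F,G], logical=[A,D,E,F,G,C,B]
After op 3 (replace(0, 'a')): offset=2, physical=[C,B,a,D,E,F,G], logical=[a,D,E,F,G,C,B]
After op 4 (replace(4, 'e')): offset=2, physical=[C,B,a,D,E,F,e], logical=[a,D,E,F,e,C,B]
After op 5 (rotate(+1)): offset=3, physical=[C,B,a,D,E,F,e], logical=[D,E,F,e,C,B,a]
After op 6 (replace(5, 'o')): offset=3, physical=[C,o,a,D,E,F,e], logical=[D,E,F,e,C,o,a]
After op 7 (rotate(-2)): offset=1, physical=[C,o,a,D,E,F,e], logical=[o,a,D,E,F,e,C]
After op 8 (swap(3, 5)): offset=1, physical=[C,o,a,D,e,F,E], logical=[o,a,D,e,F,E,C]
After op 9 (rotate(-2)): offset=6, physical=[C,o,a,D,e,F,E], logical=[E,C,o,a,D,e,F]
After op 10 (rotate(-3)): offset=3, physical=[C,o,a,D,e,F,E], logical=[D,e,F,E,C,o,a]

Answer: F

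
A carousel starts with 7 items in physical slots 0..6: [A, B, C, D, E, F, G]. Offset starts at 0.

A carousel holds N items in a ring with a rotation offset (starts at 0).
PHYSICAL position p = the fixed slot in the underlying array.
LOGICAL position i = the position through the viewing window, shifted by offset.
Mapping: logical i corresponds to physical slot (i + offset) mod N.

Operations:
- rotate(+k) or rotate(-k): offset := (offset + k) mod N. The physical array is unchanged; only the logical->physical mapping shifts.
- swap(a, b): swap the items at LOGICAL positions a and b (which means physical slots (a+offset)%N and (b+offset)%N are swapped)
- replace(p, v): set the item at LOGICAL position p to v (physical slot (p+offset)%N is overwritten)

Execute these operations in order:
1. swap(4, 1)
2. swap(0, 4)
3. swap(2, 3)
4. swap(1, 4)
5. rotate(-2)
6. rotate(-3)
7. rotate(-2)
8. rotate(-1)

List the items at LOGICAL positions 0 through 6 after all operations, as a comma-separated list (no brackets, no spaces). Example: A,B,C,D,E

Answer: G,B,A,D,C,E,F

Derivation:
After op 1 (swap(4, 1)): offset=0, physical=[A,E,C,D,B,F,G], logical=[A,E,C,D,B,F,G]
After op 2 (swap(0, 4)): offset=0, physical=[B,E,C,D,A,F,G], logical=[B,E,C,D,A,F,G]
After op 3 (swap(2, 3)): offset=0, physical=[B,E,D,C,A,F,G], logical=[B,E,D,C,A,F,G]
After op 4 (swap(1, 4)): offset=0, physical=[B,A,D,C,E,F,G], logical=[B,A,D,C,E,F,G]
After op 5 (rotate(-2)): offset=5, physical=[B,A,D,C,E,F,G], logical=[F,G,B,A,D,C,E]
After op 6 (rotate(-3)): offset=2, physical=[B,A,D,C,E,F,G], logical=[D,C,E,F,G,B,A]
After op 7 (rotate(-2)): offset=0, physical=[B,A,D,C,E,F,G], logical=[B,A,D,C,E,F,G]
After op 8 (rotate(-1)): offset=6, physical=[B,A,D,C,E,F,G], logical=[G,B,A,D,C,E,F]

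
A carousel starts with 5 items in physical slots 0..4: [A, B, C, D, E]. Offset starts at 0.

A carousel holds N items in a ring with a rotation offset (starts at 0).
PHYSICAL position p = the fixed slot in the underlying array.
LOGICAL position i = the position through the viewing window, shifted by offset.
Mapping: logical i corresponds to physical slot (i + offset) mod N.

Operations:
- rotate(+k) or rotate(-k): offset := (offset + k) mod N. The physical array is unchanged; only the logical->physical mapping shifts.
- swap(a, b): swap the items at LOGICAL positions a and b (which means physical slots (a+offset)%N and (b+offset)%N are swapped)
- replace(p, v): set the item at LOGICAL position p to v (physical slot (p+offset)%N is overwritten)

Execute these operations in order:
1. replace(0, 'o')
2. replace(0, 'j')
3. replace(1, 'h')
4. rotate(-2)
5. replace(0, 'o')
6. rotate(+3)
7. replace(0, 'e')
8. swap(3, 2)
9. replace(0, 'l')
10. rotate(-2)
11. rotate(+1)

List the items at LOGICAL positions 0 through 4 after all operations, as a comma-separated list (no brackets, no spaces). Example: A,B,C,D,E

After op 1 (replace(0, 'o')): offset=0, physical=[o,B,C,D,E], logical=[o,B,C,D,E]
After op 2 (replace(0, 'j')): offset=0, physical=[j,B,C,D,E], logical=[j,B,C,D,E]
After op 3 (replace(1, 'h')): offset=0, physical=[j,h,C,D,E], logical=[j,h,C,D,E]
After op 4 (rotate(-2)): offset=3, physical=[j,h,C,D,E], logical=[D,E,j,h,C]
After op 5 (replace(0, 'o')): offset=3, physical=[j,h,C,o,E], logical=[o,E,j,h,C]
After op 6 (rotate(+3)): offset=1, physical=[j,h,C,o,E], logical=[h,C,o,E,j]
After op 7 (replace(0, 'e')): offset=1, physical=[j,e,C,o,E], logical=[e,C,o,E,j]
After op 8 (swap(3, 2)): offset=1, physical=[j,e,C,E,o], logical=[e,C,E,o,j]
After op 9 (replace(0, 'l')): offset=1, physical=[j,l,C,E,o], logical=[l,C,E,o,j]
After op 10 (rotate(-2)): offset=4, physical=[j,l,C,E,o], logical=[o,j,l,C,E]
After op 11 (rotate(+1)): offset=0, physical=[j,l,C,E,o], logical=[j,l,C,E,o]

Answer: j,l,C,E,o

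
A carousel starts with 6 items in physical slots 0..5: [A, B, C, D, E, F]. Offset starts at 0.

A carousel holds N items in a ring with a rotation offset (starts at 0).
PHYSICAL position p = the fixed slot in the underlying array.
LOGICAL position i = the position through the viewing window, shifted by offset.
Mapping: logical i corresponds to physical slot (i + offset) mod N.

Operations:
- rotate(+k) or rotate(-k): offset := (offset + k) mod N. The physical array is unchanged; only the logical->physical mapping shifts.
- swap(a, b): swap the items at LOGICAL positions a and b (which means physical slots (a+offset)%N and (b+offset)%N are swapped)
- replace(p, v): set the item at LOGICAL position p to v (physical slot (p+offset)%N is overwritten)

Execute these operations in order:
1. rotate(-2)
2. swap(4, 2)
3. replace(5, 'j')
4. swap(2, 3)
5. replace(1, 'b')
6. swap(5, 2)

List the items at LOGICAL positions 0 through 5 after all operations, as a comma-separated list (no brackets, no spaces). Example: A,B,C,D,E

Answer: E,b,j,C,A,B

Derivation:
After op 1 (rotate(-2)): offset=4, physical=[A,B,C,D,E,F], logical=[E,F,A,B,C,D]
After op 2 (swap(4, 2)): offset=4, physical=[C,B,A,D,E,F], logical=[E,F,C,B,A,D]
After op 3 (replace(5, 'j')): offset=4, physical=[C,B,A,j,E,F], logical=[E,F,C,B,A,j]
After op 4 (swap(2, 3)): offset=4, physical=[B,C,A,j,E,F], logical=[E,F,B,C,A,j]
After op 5 (replace(1, 'b')): offset=4, physical=[B,C,A,j,E,b], logical=[E,b,B,C,A,j]
After op 6 (swap(5, 2)): offset=4, physical=[j,C,A,B,E,b], logical=[E,b,j,C,A,B]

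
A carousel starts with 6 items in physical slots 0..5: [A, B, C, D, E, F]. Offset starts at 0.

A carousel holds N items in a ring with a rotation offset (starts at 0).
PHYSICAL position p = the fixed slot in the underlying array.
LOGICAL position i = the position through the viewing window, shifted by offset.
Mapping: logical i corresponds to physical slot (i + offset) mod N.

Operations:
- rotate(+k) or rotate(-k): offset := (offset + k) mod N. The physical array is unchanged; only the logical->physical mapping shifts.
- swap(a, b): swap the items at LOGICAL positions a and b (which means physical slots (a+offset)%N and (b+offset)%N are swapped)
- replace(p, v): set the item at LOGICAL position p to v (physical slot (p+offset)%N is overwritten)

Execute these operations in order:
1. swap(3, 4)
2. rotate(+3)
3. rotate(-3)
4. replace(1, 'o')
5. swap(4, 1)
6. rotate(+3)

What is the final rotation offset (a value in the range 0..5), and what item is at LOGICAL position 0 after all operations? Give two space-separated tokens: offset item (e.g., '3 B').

Answer: 3 E

Derivation:
After op 1 (swap(3, 4)): offset=0, physical=[A,B,C,E,D,F], logical=[A,B,C,E,D,F]
After op 2 (rotate(+3)): offset=3, physical=[A,B,C,E,D,F], logical=[E,D,F,A,B,C]
After op 3 (rotate(-3)): offset=0, physical=[A,B,C,E,D,F], logical=[A,B,C,E,D,F]
After op 4 (replace(1, 'o')): offset=0, physical=[A,o,C,E,D,F], logical=[A,o,C,E,D,F]
After op 5 (swap(4, 1)): offset=0, physical=[A,D,C,E,o,F], logical=[A,D,C,E,o,F]
After op 6 (rotate(+3)): offset=3, physical=[A,D,C,E,o,F], logical=[E,o,F,A,D,C]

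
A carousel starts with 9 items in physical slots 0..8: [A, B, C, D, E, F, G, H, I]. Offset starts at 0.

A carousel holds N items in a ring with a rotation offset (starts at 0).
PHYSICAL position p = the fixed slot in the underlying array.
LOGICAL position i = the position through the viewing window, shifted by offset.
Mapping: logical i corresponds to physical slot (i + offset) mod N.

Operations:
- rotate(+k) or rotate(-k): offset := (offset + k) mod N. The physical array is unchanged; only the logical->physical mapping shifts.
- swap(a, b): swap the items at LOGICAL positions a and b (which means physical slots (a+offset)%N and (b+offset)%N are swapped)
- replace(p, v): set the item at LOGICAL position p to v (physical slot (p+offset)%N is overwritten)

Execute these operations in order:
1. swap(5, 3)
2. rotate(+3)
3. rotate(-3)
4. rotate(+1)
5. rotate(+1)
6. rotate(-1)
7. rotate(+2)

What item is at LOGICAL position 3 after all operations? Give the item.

Answer: G

Derivation:
After op 1 (swap(5, 3)): offset=0, physical=[A,B,C,F,E,D,G,H,I], logical=[A,B,C,F,E,D,G,H,I]
After op 2 (rotate(+3)): offset=3, physical=[A,B,C,F,E,D,G,H,I], logical=[F,E,D,G,H,I,A,B,C]
After op 3 (rotate(-3)): offset=0, physical=[A,B,C,F,E,D,G,H,I], logical=[A,B,C,F,E,D,G,H,I]
After op 4 (rotate(+1)): offset=1, physical=[A,B,C,F,E,D,G,H,I], logical=[B,C,F,E,D,G,H,I,A]
After op 5 (rotate(+1)): offset=2, physical=[A,B,C,F,E,D,G,H,I], logical=[C,F,E,D,G,H,I,A,B]
After op 6 (rotate(-1)): offset=1, physical=[A,B,C,F,E,D,G,H,I], logical=[B,C,F,E,D,G,H,I,A]
After op 7 (rotate(+2)): offset=3, physical=[A,B,C,F,E,D,G,H,I], logical=[F,E,D,G,H,I,A,B,C]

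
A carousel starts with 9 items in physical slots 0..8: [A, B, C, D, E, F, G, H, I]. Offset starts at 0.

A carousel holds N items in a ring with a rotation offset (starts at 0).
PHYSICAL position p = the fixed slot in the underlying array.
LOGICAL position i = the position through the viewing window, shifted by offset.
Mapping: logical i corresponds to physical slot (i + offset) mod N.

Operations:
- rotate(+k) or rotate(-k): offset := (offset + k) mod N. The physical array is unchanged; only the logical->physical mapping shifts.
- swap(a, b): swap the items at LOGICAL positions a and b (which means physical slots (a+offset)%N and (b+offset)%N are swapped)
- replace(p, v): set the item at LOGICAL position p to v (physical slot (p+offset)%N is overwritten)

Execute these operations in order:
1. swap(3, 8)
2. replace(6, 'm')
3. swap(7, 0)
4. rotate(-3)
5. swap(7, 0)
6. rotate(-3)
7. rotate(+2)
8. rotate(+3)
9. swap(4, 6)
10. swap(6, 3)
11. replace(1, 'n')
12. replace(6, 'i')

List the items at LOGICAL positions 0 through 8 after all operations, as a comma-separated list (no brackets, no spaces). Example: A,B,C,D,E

After op 1 (swap(3, 8)): offset=0, physical=[A,B,C,I,E,F,G,H,D], logical=[A,B,C,I,E,F,G,H,D]
After op 2 (replace(6, 'm')): offset=0, physical=[A,B,C,I,E,F,m,H,D], logical=[A,B,C,I,E,F,m,H,D]
After op 3 (swap(7, 0)): offset=0, physical=[H,B,C,I,E,F,m,A,D], logical=[H,B,C,I,E,F,m,A,D]
After op 4 (rotate(-3)): offset=6, physical=[H,B,C,I,E,F,m,A,D], logical=[m,A,D,H,B,C,I,E,F]
After op 5 (swap(7, 0)): offset=6, physical=[H,B,C,I,m,F,E,A,D], logical=[E,A,D,H,B,C,I,m,F]
After op 6 (rotate(-3)): offset=3, physical=[H,B,C,I,m,F,E,A,D], logical=[I,m,F,E,A,D,H,B,C]
After op 7 (rotate(+2)): offset=5, physical=[H,B,C,I,m,F,E,A,D], logical=[F,E,A,D,H,B,C,I,m]
After op 8 (rotate(+3)): offset=8, physical=[H,B,C,I,m,F,E,A,D], logical=[D,H,B,C,I,m,F,E,A]
After op 9 (swap(4, 6)): offset=8, physical=[H,B,C,F,m,I,E,A,D], logical=[D,H,B,C,F,m,I,E,A]
After op 10 (swap(6, 3)): offset=8, physical=[H,B,I,F,m,C,E,A,D], logical=[D,H,B,I,F,m,C,E,A]
After op 11 (replace(1, 'n')): offset=8, physical=[n,B,I,F,m,C,E,A,D], logical=[D,n,B,I,F,m,C,E,A]
After op 12 (replace(6, 'i')): offset=8, physical=[n,B,I,F,m,i,E,A,D], logical=[D,n,B,I,F,m,i,E,A]

Answer: D,n,B,I,F,m,i,E,A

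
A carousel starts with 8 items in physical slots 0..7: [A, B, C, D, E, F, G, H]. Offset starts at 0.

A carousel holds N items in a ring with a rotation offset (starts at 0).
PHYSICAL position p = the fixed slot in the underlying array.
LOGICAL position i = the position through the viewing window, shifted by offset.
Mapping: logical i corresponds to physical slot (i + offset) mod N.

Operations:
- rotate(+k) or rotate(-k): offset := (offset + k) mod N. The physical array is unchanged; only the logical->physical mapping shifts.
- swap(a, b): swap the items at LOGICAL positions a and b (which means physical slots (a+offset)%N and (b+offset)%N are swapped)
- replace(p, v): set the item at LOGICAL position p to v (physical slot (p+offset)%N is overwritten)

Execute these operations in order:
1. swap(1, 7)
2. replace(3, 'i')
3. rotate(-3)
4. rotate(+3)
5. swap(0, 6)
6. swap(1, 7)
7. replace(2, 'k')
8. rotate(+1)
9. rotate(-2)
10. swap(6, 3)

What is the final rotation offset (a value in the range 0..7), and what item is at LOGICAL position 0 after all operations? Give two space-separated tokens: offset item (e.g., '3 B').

Answer: 7 H

Derivation:
After op 1 (swap(1, 7)): offset=0, physical=[A,H,C,D,E,F,G,B], logical=[A,H,C,D,E,F,G,B]
After op 2 (replace(3, 'i')): offset=0, physical=[A,H,C,i,E,F,G,B], logical=[A,H,C,i,E,F,G,B]
After op 3 (rotate(-3)): offset=5, physical=[A,H,C,i,E,F,G,B], logical=[F,G,B,A,H,C,i,E]
After op 4 (rotate(+3)): offset=0, physical=[A,H,C,i,E,F,G,B], logical=[A,H,C,i,E,F,G,B]
After op 5 (swap(0, 6)): offset=0, physical=[G,H,C,i,E,F,A,B], logical=[G,H,C,i,E,F,A,B]
After op 6 (swap(1, 7)): offset=0, physical=[G,B,C,i,E,F,A,H], logical=[G,B,C,i,E,F,A,H]
After op 7 (replace(2, 'k')): offset=0, physical=[G,B,k,i,E,F,A,H], logical=[G,B,k,i,E,F,A,H]
After op 8 (rotate(+1)): offset=1, physical=[G,B,k,i,E,F,A,H], logical=[B,k,i,E,F,A,H,G]
After op 9 (rotate(-2)): offset=7, physical=[G,B,k,i,E,F,A,H], logical=[H,G,B,k,i,E,F,A]
After op 10 (swap(6, 3)): offset=7, physical=[G,B,F,i,E,k,A,H], logical=[H,G,B,F,i,E,k,A]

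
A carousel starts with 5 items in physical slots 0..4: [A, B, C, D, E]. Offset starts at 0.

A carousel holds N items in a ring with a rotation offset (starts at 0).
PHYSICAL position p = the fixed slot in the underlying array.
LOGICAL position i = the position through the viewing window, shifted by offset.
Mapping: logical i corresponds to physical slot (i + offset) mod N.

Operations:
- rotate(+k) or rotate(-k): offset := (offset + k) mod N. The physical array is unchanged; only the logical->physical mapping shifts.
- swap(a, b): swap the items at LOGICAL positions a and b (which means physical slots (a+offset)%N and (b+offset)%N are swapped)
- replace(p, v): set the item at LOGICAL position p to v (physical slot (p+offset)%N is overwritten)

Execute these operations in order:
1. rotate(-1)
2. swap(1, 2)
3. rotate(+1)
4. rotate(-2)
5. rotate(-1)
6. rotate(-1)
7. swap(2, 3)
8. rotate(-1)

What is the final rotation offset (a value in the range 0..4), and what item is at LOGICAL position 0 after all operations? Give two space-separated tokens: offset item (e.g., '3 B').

Answer: 0 B

Derivation:
After op 1 (rotate(-1)): offset=4, physical=[A,B,C,D,E], logical=[E,A,B,C,D]
After op 2 (swap(1, 2)): offset=4, physical=[B,A,C,D,E], logical=[E,B,A,C,D]
After op 3 (rotate(+1)): offset=0, physical=[B,A,C,D,E], logical=[B,A,C,D,E]
After op 4 (rotate(-2)): offset=3, physical=[B,A,C,D,E], logical=[D,E,B,A,C]
After op 5 (rotate(-1)): offset=2, physical=[B,A,C,D,E], logical=[C,D,E,B,A]
After op 6 (rotate(-1)): offset=1, physical=[B,A,C,D,E], logical=[A,C,D,E,B]
After op 7 (swap(2, 3)): offset=1, physical=[B,A,C,E,D], logical=[A,C,E,D,B]
After op 8 (rotate(-1)): offset=0, physical=[B,A,C,E,D], logical=[B,A,C,E,D]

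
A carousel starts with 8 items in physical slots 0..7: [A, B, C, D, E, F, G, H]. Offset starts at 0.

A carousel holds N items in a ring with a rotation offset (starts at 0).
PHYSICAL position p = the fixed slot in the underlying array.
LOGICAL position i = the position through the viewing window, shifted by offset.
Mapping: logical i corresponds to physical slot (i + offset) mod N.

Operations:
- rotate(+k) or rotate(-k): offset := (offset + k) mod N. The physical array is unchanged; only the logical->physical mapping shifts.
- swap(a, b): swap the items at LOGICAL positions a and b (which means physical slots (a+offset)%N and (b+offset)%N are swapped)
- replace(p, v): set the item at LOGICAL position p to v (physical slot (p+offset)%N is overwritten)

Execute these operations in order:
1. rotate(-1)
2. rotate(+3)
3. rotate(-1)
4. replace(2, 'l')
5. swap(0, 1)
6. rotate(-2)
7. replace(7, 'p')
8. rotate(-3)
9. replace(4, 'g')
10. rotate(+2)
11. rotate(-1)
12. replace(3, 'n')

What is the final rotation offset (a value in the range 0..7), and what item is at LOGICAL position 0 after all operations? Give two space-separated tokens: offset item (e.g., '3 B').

Answer: 5 F

Derivation:
After op 1 (rotate(-1)): offset=7, physical=[A,B,C,D,E,F,G,H], logical=[H,A,B,C,D,E,F,G]
After op 2 (rotate(+3)): offset=2, physical=[A,B,C,D,E,F,G,H], logical=[C,D,E,F,G,H,A,B]
After op 3 (rotate(-1)): offset=1, physical=[A,B,C,D,E,F,G,H], logical=[B,C,D,E,F,G,H,A]
After op 4 (replace(2, 'l')): offset=1, physical=[A,B,C,l,E,F,G,H], logical=[B,C,l,E,F,G,H,A]
After op 5 (swap(0, 1)): offset=1, physical=[A,C,B,l,E,F,G,H], logical=[C,B,l,E,F,G,H,A]
After op 6 (rotate(-2)): offset=7, physical=[A,C,B,l,E,F,G,H], logical=[H,A,C,B,l,E,F,G]
After op 7 (replace(7, 'p')): offset=7, physical=[A,C,B,l,E,F,p,H], logical=[H,A,C,B,l,E,F,p]
After op 8 (rotate(-3)): offset=4, physical=[A,C,B,l,E,F,p,H], logical=[E,F,p,H,A,C,B,l]
After op 9 (replace(4, 'g')): offset=4, physical=[g,C,B,l,E,F,p,H], logical=[E,F,p,H,g,C,B,l]
After op 10 (rotate(+2)): offset=6, physical=[g,C,B,l,E,F,p,H], logical=[p,H,g,C,B,l,E,F]
After op 11 (rotate(-1)): offset=5, physical=[g,C,B,l,E,F,p,H], logical=[F,p,H,g,C,B,l,E]
After op 12 (replace(3, 'n')): offset=5, physical=[n,C,B,l,E,F,p,H], logical=[F,p,H,n,C,B,l,E]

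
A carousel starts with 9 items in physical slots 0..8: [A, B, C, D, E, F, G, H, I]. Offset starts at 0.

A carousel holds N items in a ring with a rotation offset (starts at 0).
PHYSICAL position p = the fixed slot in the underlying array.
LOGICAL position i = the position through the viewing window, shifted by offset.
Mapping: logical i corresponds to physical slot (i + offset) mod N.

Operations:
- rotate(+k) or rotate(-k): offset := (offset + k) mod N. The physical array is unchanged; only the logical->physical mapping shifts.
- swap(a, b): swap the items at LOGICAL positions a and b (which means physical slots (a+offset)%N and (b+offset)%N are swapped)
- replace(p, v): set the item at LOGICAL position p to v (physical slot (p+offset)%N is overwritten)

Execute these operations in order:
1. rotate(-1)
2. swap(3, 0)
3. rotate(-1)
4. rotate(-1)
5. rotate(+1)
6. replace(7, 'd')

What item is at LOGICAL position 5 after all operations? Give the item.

After op 1 (rotate(-1)): offset=8, physical=[A,B,C,D,E,F,G,H,I], logical=[I,A,B,C,D,E,F,G,H]
After op 2 (swap(3, 0)): offset=8, physical=[A,B,I,D,E,F,G,H,C], logical=[C,A,B,I,D,E,F,G,H]
After op 3 (rotate(-1)): offset=7, physical=[A,B,I,D,E,F,G,H,C], logical=[H,C,A,B,I,D,E,F,G]
After op 4 (rotate(-1)): offset=6, physical=[A,B,I,D,E,F,G,H,C], logical=[G,H,C,A,B,I,D,E,F]
After op 5 (rotate(+1)): offset=7, physical=[A,B,I,D,E,F,G,H,C], logical=[H,C,A,B,I,D,E,F,G]
After op 6 (replace(7, 'd')): offset=7, physical=[A,B,I,D,E,d,G,H,C], logical=[H,C,A,B,I,D,E,d,G]

Answer: D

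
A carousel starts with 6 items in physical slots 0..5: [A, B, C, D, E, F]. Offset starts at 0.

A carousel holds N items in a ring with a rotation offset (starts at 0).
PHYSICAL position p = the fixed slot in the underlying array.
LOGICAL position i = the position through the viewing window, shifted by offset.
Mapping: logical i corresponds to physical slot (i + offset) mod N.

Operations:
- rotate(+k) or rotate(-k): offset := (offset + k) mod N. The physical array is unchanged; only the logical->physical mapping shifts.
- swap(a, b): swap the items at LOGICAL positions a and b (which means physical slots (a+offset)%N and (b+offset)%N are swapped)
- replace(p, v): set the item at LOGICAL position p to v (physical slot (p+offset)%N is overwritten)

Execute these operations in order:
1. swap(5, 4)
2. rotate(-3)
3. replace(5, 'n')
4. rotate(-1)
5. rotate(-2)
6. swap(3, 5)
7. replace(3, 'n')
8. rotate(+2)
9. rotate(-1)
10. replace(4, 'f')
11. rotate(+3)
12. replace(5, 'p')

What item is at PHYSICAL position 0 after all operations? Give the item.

After op 1 (swap(5, 4)): offset=0, physical=[A,B,C,D,F,E], logical=[A,B,C,D,F,E]
After op 2 (rotate(-3)): offset=3, physical=[A,B,C,D,F,E], logical=[D,F,E,A,B,C]
After op 3 (replace(5, 'n')): offset=3, physical=[A,B,n,D,F,E], logical=[D,F,E,A,B,n]
After op 4 (rotate(-1)): offset=2, physical=[A,B,n,D,F,E], logical=[n,D,F,E,A,B]
After op 5 (rotate(-2)): offset=0, physical=[A,B,n,D,F,E], logical=[A,B,n,D,F,E]
After op 6 (swap(3, 5)): offset=0, physical=[A,B,n,E,F,D], logical=[A,B,n,E,F,D]
After op 7 (replace(3, 'n')): offset=0, physical=[A,B,n,n,F,D], logical=[A,B,n,n,F,D]
After op 8 (rotate(+2)): offset=2, physical=[A,B,n,n,F,D], logical=[n,n,F,D,A,B]
After op 9 (rotate(-1)): offset=1, physical=[A,B,n,n,F,D], logical=[B,n,n,F,D,A]
After op 10 (replace(4, 'f')): offset=1, physical=[A,B,n,n,F,f], logical=[B,n,n,F,f,A]
After op 11 (rotate(+3)): offset=4, physical=[A,B,n,n,F,f], logical=[F,f,A,B,n,n]
After op 12 (replace(5, 'p')): offset=4, physical=[A,B,n,p,F,f], logical=[F,f,A,B,n,p]

Answer: A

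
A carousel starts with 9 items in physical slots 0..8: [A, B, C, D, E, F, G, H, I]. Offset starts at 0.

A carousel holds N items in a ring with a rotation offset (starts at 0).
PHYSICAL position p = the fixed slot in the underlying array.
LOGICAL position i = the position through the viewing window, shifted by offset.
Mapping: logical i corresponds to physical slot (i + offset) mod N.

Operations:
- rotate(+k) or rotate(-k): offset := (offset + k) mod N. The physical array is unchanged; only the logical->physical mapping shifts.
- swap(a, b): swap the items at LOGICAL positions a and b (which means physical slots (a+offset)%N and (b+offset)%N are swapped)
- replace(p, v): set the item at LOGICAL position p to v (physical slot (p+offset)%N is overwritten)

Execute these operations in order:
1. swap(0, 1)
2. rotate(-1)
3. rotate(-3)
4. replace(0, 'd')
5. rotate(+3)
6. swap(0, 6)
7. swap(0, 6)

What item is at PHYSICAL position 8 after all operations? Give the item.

Answer: I

Derivation:
After op 1 (swap(0, 1)): offset=0, physical=[B,A,C,D,E,F,G,H,I], logical=[B,A,C,D,E,F,G,H,I]
After op 2 (rotate(-1)): offset=8, physical=[B,A,C,D,E,F,G,H,I], logical=[I,B,A,C,D,E,F,G,H]
After op 3 (rotate(-3)): offset=5, physical=[B,A,C,D,E,F,G,H,I], logical=[F,G,H,I,B,A,C,D,E]
After op 4 (replace(0, 'd')): offset=5, physical=[B,A,C,D,E,d,G,H,I], logical=[d,G,H,I,B,A,C,D,E]
After op 5 (rotate(+3)): offset=8, physical=[B,A,C,D,E,d,G,H,I], logical=[I,B,A,C,D,E,d,G,H]
After op 6 (swap(0, 6)): offset=8, physical=[B,A,C,D,E,I,G,H,d], logical=[d,B,A,C,D,E,I,G,H]
After op 7 (swap(0, 6)): offset=8, physical=[B,A,C,D,E,d,G,H,I], logical=[I,B,A,C,D,E,d,G,H]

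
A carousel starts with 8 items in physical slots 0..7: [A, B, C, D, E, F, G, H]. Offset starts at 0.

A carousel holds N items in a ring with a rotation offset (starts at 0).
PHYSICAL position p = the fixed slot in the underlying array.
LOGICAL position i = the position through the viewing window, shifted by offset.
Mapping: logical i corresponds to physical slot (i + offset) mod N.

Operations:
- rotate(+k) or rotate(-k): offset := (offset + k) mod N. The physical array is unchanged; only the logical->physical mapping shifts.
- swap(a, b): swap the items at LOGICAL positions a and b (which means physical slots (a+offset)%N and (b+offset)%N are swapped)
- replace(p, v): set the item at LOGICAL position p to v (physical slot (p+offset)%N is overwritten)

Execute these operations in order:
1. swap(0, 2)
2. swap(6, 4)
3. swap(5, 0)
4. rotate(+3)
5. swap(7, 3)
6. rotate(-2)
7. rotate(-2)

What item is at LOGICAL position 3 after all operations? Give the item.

After op 1 (swap(0, 2)): offset=0, physical=[C,B,A,D,E,F,G,H], logical=[C,B,A,D,E,F,G,H]
After op 2 (swap(6, 4)): offset=0, physical=[C,B,A,D,G,F,E,H], logical=[C,B,A,D,G,F,E,H]
After op 3 (swap(5, 0)): offset=0, physical=[F,B,A,D,G,C,E,H], logical=[F,B,A,D,G,C,E,H]
After op 4 (rotate(+3)): offset=3, physical=[F,B,A,D,G,C,E,H], logical=[D,G,C,E,H,F,B,A]
After op 5 (swap(7, 3)): offset=3, physical=[F,B,E,D,G,C,A,H], logical=[D,G,C,A,H,F,B,E]
After op 6 (rotate(-2)): offset=1, physical=[F,B,E,D,G,C,A,H], logical=[B,E,D,G,C,A,H,F]
After op 7 (rotate(-2)): offset=7, physical=[F,B,E,D,G,C,A,H], logical=[H,F,B,E,D,G,C,A]

Answer: E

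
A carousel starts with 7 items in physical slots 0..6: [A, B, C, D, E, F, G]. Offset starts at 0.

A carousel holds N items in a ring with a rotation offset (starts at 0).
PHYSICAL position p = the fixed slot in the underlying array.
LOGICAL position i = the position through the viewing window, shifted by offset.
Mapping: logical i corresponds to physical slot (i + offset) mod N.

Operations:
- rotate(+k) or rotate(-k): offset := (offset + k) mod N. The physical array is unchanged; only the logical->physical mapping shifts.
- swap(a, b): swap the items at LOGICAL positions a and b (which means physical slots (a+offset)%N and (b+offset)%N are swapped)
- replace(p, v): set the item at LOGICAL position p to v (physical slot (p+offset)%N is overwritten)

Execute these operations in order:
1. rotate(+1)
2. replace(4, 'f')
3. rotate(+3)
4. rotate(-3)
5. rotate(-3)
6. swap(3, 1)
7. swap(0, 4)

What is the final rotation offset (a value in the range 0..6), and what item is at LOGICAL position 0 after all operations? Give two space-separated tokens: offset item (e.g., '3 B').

After op 1 (rotate(+1)): offset=1, physical=[A,B,C,D,E,F,G], logical=[B,C,D,E,F,G,A]
After op 2 (replace(4, 'f')): offset=1, physical=[A,B,C,D,E,f,G], logical=[B,C,D,E,f,G,A]
After op 3 (rotate(+3)): offset=4, physical=[A,B,C,D,E,f,G], logical=[E,f,G,A,B,C,D]
After op 4 (rotate(-3)): offset=1, physical=[A,B,C,D,E,f,G], logical=[B,C,D,E,f,G,A]
After op 5 (rotate(-3)): offset=5, physical=[A,B,C,D,E,f,G], logical=[f,G,A,B,C,D,E]
After op 6 (swap(3, 1)): offset=5, physical=[A,G,C,D,E,f,B], logical=[f,B,A,G,C,D,E]
After op 7 (swap(0, 4)): offset=5, physical=[A,G,f,D,E,C,B], logical=[C,B,A,G,f,D,E]

Answer: 5 C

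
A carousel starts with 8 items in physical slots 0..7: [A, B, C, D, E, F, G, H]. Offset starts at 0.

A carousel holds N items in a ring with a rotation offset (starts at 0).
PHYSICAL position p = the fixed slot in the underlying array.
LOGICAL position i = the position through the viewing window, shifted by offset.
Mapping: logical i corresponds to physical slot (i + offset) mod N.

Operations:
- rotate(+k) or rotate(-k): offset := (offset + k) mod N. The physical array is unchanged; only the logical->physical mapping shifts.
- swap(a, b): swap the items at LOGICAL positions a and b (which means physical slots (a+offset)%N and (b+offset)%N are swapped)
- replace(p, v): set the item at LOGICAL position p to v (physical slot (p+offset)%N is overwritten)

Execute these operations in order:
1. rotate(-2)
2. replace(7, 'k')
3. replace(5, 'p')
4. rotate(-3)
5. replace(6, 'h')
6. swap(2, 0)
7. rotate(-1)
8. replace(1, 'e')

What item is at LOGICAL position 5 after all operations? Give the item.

Answer: H

Derivation:
After op 1 (rotate(-2)): offset=6, physical=[A,B,C,D,E,F,G,H], logical=[G,H,A,B,C,D,E,F]
After op 2 (replace(7, 'k')): offset=6, physical=[A,B,C,D,E,k,G,H], logical=[G,H,A,B,C,D,E,k]
After op 3 (replace(5, 'p')): offset=6, physical=[A,B,C,p,E,k,G,H], logical=[G,H,A,B,C,p,E,k]
After op 4 (rotate(-3)): offset=3, physical=[A,B,C,p,E,k,G,H], logical=[p,E,k,G,H,A,B,C]
After op 5 (replace(6, 'h')): offset=3, physical=[A,h,C,p,E,k,G,H], logical=[p,E,k,G,H,A,h,C]
After op 6 (swap(2, 0)): offset=3, physical=[A,h,C,k,E,p,G,H], logical=[k,E,p,G,H,A,h,C]
After op 7 (rotate(-1)): offset=2, physical=[A,h,C,k,E,p,G,H], logical=[C,k,E,p,G,H,A,h]
After op 8 (replace(1, 'e')): offset=2, physical=[A,h,C,e,E,p,G,H], logical=[C,e,E,p,G,H,A,h]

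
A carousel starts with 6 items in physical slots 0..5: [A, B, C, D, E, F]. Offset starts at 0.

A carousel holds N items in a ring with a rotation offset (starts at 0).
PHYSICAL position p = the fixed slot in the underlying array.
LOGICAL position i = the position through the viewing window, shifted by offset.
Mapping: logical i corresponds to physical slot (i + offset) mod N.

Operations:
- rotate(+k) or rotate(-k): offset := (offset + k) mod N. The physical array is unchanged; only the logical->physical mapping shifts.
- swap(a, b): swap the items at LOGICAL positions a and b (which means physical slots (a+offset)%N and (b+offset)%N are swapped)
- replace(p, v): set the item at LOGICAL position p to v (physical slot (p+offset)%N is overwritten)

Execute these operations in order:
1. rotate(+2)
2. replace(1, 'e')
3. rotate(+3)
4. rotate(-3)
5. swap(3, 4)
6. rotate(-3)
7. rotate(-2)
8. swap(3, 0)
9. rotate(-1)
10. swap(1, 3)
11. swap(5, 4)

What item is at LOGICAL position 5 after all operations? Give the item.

After op 1 (rotate(+2)): offset=2, physical=[A,B,C,D,E,F], logical=[C,D,E,F,A,B]
After op 2 (replace(1, 'e')): offset=2, physical=[A,B,C,e,E,F], logical=[C,e,E,F,A,B]
After op 3 (rotate(+3)): offset=5, physical=[A,B,C,e,E,F], logical=[F,A,B,C,e,E]
After op 4 (rotate(-3)): offset=2, physical=[A,B,C,e,E,F], logical=[C,e,E,F,A,B]
After op 5 (swap(3, 4)): offset=2, physical=[F,B,C,e,E,A], logical=[C,e,E,A,F,B]
After op 6 (rotate(-3)): offset=5, physical=[F,B,C,e,E,A], logical=[A,F,B,C,e,E]
After op 7 (rotate(-2)): offset=3, physical=[F,B,C,e,E,A], logical=[e,E,A,F,B,C]
After op 8 (swap(3, 0)): offset=3, physical=[e,B,C,F,E,A], logical=[F,E,A,e,B,C]
After op 9 (rotate(-1)): offset=2, physical=[e,B,C,F,E,A], logical=[C,F,E,A,e,B]
After op 10 (swap(1, 3)): offset=2, physical=[e,B,C,A,E,F], logical=[C,A,E,F,e,B]
After op 11 (swap(5, 4)): offset=2, physical=[B,e,C,A,E,F], logical=[C,A,E,F,B,e]

Answer: e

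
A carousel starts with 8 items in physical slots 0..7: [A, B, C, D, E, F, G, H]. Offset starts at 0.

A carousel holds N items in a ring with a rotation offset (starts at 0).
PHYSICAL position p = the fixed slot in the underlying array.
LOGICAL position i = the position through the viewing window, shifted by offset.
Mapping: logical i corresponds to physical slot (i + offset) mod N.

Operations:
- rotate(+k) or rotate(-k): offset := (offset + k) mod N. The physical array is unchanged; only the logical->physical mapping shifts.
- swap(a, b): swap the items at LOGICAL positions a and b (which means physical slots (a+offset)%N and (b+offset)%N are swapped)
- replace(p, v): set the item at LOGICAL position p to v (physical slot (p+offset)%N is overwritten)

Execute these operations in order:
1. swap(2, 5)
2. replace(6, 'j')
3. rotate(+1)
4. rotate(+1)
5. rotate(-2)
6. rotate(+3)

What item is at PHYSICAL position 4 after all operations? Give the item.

After op 1 (swap(2, 5)): offset=0, physical=[A,B,F,D,E,C,G,H], logical=[A,B,F,D,E,C,G,H]
After op 2 (replace(6, 'j')): offset=0, physical=[A,B,F,D,E,C,j,H], logical=[A,B,F,D,E,C,j,H]
After op 3 (rotate(+1)): offset=1, physical=[A,B,F,D,E,C,j,H], logical=[B,F,D,E,C,j,H,A]
After op 4 (rotate(+1)): offset=2, physical=[A,B,F,D,E,C,j,H], logical=[F,D,E,C,j,H,A,B]
After op 5 (rotate(-2)): offset=0, physical=[A,B,F,D,E,C,j,H], logical=[A,B,F,D,E,C,j,H]
After op 6 (rotate(+3)): offset=3, physical=[A,B,F,D,E,C,j,H], logical=[D,E,C,j,H,A,B,F]

Answer: E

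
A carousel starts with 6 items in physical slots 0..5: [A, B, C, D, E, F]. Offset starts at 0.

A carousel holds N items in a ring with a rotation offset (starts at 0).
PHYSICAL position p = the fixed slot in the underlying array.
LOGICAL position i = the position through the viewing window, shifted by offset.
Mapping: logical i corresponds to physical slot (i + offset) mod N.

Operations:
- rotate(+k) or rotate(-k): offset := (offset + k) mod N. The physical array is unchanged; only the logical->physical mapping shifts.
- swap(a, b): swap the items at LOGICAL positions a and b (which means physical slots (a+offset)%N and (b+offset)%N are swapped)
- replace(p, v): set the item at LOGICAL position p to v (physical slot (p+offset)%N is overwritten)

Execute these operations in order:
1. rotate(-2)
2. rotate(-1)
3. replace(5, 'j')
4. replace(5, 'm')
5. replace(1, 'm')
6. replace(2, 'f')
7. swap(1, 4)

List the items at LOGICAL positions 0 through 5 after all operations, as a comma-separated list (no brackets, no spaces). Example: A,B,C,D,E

After op 1 (rotate(-2)): offset=4, physical=[A,B,C,D,E,F], logical=[E,F,A,B,C,D]
After op 2 (rotate(-1)): offset=3, physical=[A,B,C,D,E,F], logical=[D,E,F,A,B,C]
After op 3 (replace(5, 'j')): offset=3, physical=[A,B,j,D,E,F], logical=[D,E,F,A,B,j]
After op 4 (replace(5, 'm')): offset=3, physical=[A,B,m,D,E,F], logical=[D,E,F,A,B,m]
After op 5 (replace(1, 'm')): offset=3, physical=[A,B,m,D,m,F], logical=[D,m,F,A,B,m]
After op 6 (replace(2, 'f')): offset=3, physical=[A,B,m,D,m,f], logical=[D,m,f,A,B,m]
After op 7 (swap(1, 4)): offset=3, physical=[A,m,m,D,B,f], logical=[D,B,f,A,m,m]

Answer: D,B,f,A,m,m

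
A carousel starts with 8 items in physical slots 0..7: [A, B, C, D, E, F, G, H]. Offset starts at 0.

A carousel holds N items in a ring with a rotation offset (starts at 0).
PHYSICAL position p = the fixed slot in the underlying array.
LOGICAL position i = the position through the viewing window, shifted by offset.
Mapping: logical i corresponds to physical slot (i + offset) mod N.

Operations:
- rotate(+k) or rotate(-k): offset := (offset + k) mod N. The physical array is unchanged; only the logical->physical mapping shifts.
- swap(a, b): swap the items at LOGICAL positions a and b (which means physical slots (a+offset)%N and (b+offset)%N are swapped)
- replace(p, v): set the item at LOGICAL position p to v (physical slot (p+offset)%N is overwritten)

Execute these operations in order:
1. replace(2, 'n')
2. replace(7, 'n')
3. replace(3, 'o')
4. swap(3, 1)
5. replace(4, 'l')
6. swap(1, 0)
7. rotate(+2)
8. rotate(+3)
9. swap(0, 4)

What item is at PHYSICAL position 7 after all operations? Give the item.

After op 1 (replace(2, 'n')): offset=0, physical=[A,B,n,D,E,F,G,H], logical=[A,B,n,D,E,F,G,H]
After op 2 (replace(7, 'n')): offset=0, physical=[A,B,n,D,E,F,G,n], logical=[A,B,n,D,E,F,G,n]
After op 3 (replace(3, 'o')): offset=0, physical=[A,B,n,o,E,F,G,n], logical=[A,B,n,o,E,F,G,n]
After op 4 (swap(3, 1)): offset=0, physical=[A,o,n,B,E,F,G,n], logical=[A,o,n,B,E,F,G,n]
After op 5 (replace(4, 'l')): offset=0, physical=[A,o,n,B,l,F,G,n], logical=[A,o,n,B,l,F,G,n]
After op 6 (swap(1, 0)): offset=0, physical=[o,A,n,B,l,F,G,n], logical=[o,A,n,B,l,F,G,n]
After op 7 (rotate(+2)): offset=2, physical=[o,A,n,B,l,F,G,n], logical=[n,B,l,F,G,n,o,A]
After op 8 (rotate(+3)): offset=5, physical=[o,A,n,B,l,F,G,n], logical=[F,G,n,o,A,n,B,l]
After op 9 (swap(0, 4)): offset=5, physical=[o,F,n,B,l,A,G,n], logical=[A,G,n,o,F,n,B,l]

Answer: n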